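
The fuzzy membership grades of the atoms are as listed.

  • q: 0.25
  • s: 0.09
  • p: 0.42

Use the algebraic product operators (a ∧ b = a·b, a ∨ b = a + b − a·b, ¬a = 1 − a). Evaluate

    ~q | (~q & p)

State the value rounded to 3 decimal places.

0.829

~q = 1 − 0.2500 = 0.7500
~q = 1 − 0.2500 = 0.7500
~q & p = a·b on (0.7500, 0.4200) = 0.3150
~q | (~q & p) = a + b − a·b on (0.7500, 0.3150) = 0.8287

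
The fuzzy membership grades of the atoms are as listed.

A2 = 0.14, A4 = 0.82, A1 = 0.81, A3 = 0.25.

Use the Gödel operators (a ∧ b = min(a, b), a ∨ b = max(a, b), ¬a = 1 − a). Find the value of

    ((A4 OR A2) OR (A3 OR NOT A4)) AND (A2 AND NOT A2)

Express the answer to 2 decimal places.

0.14

A4 OR A2 = max(a, b) on (0.82, 0.14) = 0.82
NOT A4 = 1 − 0.82 = 0.18
A3 OR NOT A4 = max(a, b) on (0.25, 0.18) = 0.25
(A4 OR A2) OR (A3 OR NOT A4) = max(a, b) on (0.82, 0.25) = 0.82
NOT A2 = 1 − 0.14 = 0.86
A2 AND NOT A2 = min(a, b) on (0.14, 0.86) = 0.14
((A4 OR A2) OR (A3 OR NOT A4)) AND (A2 AND NOT A2) = min(a, b) on (0.82, 0.14) = 0.14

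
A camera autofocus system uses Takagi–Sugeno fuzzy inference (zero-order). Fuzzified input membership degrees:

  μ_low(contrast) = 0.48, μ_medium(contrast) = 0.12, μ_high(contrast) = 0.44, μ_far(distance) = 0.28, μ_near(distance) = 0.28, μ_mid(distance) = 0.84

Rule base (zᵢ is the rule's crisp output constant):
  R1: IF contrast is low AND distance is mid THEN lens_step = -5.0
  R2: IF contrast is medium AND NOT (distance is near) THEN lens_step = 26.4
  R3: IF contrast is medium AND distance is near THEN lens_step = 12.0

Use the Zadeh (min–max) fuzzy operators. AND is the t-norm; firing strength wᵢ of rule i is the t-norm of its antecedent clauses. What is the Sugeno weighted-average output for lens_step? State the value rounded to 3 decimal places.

R1 (z=-5.0): low=0.48, mid=0.84; AND[min(a, b)] → w = 0.48
R2 (z=26.4): medium=0.12, ¬near=1−0.28=0.72; AND[min(a, b)] → w = 0.12
R3 (z=12.0): medium=0.12, near=0.28; AND[min(a, b)] → w = 0.12
Weighted average = (0.48·-5.0 + 0.12·26.4 + 0.12·12.0) / (0.48 + 0.12 + 0.12)
  = 2.2080 / 0.7200 = 3.067

3.067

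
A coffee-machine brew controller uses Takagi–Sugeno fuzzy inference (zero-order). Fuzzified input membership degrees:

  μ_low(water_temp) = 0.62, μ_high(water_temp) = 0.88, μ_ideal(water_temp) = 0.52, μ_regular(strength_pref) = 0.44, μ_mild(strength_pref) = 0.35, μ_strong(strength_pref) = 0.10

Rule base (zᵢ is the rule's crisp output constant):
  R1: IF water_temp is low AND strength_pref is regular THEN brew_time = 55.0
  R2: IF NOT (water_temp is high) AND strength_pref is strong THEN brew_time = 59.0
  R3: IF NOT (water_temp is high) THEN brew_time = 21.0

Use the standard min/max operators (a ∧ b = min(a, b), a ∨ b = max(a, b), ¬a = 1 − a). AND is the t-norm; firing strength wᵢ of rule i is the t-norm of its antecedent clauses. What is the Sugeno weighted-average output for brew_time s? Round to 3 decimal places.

R1 (z=55.0): low=0.62, regular=0.44; AND[min(a, b)] → w = 0.44
R2 (z=59.0): ¬high=1−0.88=0.12, strong=0.10; AND[min(a, b)] → w = 0.10
R3 (z=21.0): ¬high=1−0.88=0.12 → w = 0.12
Weighted average = (0.44·55.0 + 0.10·59.0 + 0.12·21.0) / (0.44 + 0.10 + 0.12)
  = 32.6200 / 0.6600 = 49.424

49.424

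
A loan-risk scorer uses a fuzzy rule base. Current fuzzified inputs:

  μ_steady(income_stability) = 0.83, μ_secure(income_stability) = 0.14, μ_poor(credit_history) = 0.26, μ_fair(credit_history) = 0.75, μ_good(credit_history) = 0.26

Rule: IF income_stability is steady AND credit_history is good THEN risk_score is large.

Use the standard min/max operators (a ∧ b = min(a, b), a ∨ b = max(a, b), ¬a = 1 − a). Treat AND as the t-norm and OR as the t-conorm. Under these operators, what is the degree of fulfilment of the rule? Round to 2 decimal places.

firing strength: steady=0.83, good=0.26; AND[min(a, b)] → w = 0.26

0.26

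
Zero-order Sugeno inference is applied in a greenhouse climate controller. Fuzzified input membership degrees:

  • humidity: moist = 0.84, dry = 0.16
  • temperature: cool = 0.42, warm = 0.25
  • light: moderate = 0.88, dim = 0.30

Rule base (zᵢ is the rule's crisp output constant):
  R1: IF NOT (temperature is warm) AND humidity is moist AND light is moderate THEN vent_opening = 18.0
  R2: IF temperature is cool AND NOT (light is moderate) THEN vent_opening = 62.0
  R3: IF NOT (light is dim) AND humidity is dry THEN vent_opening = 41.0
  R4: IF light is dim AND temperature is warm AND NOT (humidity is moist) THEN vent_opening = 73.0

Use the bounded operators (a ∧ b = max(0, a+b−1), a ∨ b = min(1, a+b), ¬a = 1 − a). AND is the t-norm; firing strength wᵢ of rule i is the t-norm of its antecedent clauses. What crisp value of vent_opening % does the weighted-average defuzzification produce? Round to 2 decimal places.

18.00

R1 (z=18.0): ¬warm=1−0.25=0.75, moist=0.84, moderate=0.88; AND[max(0, a+b−1)] → w = 0.47
R2 (z=62.0): cool=0.42, ¬moderate=1−0.88=0.12; AND[max(0, a+b−1)] → w = 0.00
R3 (z=41.0): ¬dim=1−0.30=0.70, dry=0.16; AND[max(0, a+b−1)] → w = 0.00
R4 (z=73.0): dim=0.30, warm=0.25, ¬moist=1−0.84=0.16; AND[max(0, a+b−1)] → w = 0.00
Weighted average = (0.47·18.0 + 0.00·62.0 + 0.00·41.0 + 0.00·73.0) / (0.47 + 0.00 + 0.00 + 0.00)
  = 8.4600 / 0.4700 = 18.00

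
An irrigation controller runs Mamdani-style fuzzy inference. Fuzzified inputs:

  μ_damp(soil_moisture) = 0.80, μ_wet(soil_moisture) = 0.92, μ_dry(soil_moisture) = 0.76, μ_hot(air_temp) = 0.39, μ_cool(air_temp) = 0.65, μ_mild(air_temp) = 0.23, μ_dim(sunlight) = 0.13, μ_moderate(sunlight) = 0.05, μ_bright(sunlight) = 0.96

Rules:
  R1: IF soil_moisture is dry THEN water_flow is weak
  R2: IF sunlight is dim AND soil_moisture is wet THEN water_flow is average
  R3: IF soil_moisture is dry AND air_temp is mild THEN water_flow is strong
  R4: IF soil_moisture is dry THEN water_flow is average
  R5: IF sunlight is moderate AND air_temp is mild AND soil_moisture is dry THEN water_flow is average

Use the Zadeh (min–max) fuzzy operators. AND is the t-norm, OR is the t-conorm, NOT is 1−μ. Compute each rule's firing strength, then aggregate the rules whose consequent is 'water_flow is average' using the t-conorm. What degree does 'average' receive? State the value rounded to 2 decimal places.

R1: dry=0.76 → w = 0.76
R2: dim=0.13, wet=0.92; AND[min(a, b)] → w = 0.13
R3: dry=0.76, mild=0.23; AND[min(a, b)] → w = 0.23
R4: dry=0.76 → w = 0.76
R5: moderate=0.05, mild=0.23, dry=0.76; AND[min(a, b)] → w = 0.05
Rules with consequent 'average': {R2, R4, R5} → strengths 0.13, 0.76, 0.05
Aggregate via t-conorm [max(a, b)]: 0.76

0.76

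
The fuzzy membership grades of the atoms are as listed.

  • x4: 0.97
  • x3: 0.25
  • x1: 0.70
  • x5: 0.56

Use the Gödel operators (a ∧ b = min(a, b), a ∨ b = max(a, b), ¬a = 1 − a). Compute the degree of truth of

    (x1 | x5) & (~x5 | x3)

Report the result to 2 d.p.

x1 | x5 = max(a, b) on (0.70, 0.56) = 0.70
~x5 = 1 − 0.56 = 0.44
~x5 | x3 = max(a, b) on (0.44, 0.25) = 0.44
(x1 | x5) & (~x5 | x3) = min(a, b) on (0.70, 0.44) = 0.44

0.44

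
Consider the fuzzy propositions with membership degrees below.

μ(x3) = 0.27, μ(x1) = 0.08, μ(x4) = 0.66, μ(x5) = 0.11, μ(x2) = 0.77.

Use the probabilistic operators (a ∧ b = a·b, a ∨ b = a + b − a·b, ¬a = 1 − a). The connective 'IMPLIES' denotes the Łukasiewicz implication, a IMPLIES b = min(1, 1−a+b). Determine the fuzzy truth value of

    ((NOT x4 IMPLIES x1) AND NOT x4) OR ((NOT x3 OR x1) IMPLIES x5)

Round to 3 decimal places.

NOT x4 = 1 − 0.6600 = 0.3400
NOT x4 IMPLIES x1  [Łukasiewicz: min(1, 1−a+b)] with a=0.3400, b=0.0800 → 0.7400
NOT x4 = 1 − 0.6600 = 0.3400
(NOT x4 IMPLIES x1) AND NOT x4 = a·b on (0.7400, 0.3400) = 0.2516
NOT x3 = 1 − 0.2700 = 0.7300
NOT x3 OR x1 = a + b − a·b on (0.7300, 0.0800) = 0.7516
(NOT x3 OR x1) IMPLIES x5  [Łukasiewicz: min(1, 1−a+b)] with a=0.7516, b=0.1100 → 0.3584
((NOT x4 IMPLIES x1) AND NOT x4) OR ((NOT x3 OR x1) IMPLIES x5) = a + b − a·b on (0.2516, 0.3584) = 0.5198

0.520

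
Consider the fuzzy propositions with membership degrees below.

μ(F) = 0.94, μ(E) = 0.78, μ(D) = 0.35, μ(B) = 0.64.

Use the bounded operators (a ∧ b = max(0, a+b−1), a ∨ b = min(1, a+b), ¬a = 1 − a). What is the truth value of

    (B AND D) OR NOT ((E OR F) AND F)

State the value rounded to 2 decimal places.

0.06

B AND D = max(0, a+b−1) on (0.64, 0.35) = 0.00
E OR F = min(1, a+b) on (0.78, 0.94) = 1.00
(E OR F) AND F = max(0, a+b−1) on (1.00, 0.94) = 0.94
NOT ((E OR F) AND F) = 1 − 0.94 = 0.06
(B AND D) OR NOT ((E OR F) AND F) = min(1, a+b) on (0.00, 0.06) = 0.06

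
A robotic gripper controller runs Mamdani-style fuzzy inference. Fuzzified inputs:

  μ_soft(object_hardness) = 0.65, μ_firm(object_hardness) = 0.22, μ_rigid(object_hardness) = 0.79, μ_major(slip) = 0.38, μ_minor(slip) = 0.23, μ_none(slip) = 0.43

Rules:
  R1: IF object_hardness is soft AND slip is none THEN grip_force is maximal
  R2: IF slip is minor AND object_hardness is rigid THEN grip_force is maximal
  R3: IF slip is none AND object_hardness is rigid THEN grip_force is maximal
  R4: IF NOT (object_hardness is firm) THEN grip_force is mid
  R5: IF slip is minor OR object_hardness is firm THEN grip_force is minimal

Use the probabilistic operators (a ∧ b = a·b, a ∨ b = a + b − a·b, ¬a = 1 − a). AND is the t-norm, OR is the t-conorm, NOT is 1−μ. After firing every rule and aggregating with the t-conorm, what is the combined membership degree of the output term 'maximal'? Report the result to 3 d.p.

0.611

R1: soft=0.65, none=0.43; AND[a·b] → w = 0.2795
R2: minor=0.23, rigid=0.79; AND[a·b] → w = 0.1817
R3: none=0.43, rigid=0.79; AND[a·b] → w = 0.3397
R4: ¬firm=1−0.22=0.78 → w = 0.7800
R5: minor=0.23, firm=0.22; OR[a + b − a·b] → w = 0.3994
Rules with consequent 'maximal': {R1, R2, R3} → strengths 0.2795, 0.1817, 0.3397
Aggregate via t-conorm [a + b − a·b]: 0.6107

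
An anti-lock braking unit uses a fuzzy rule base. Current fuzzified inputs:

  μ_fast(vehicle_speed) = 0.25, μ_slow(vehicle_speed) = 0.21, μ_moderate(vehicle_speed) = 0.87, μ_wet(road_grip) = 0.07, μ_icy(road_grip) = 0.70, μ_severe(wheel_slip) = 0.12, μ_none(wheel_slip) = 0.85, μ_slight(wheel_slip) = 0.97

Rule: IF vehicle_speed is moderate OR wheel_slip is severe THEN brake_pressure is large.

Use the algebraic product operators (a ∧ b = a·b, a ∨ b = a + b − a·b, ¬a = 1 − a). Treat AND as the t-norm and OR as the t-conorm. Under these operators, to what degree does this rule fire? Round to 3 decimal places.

0.886

firing strength: moderate=0.87, severe=0.12; OR[a + b − a·b] → w = 0.8856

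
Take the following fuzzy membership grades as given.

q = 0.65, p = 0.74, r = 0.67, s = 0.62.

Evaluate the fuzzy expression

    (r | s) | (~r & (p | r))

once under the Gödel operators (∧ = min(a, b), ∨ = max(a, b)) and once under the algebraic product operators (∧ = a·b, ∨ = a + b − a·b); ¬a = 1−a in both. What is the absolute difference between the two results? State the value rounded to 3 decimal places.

0.242

Under Gödel:
  r | s = max(a, b) on (0.67, 0.62) = 0.67
  ~r = 1 − 0.67 = 0.33
  p | r = max(a, b) on (0.74, 0.67) = 0.74
  ~r & (p | r) = min(a, b) on (0.33, 0.74) = 0.33
  (r | s) | (~r & (p | r)) = max(a, b) on (0.67, 0.33) = 0.67
  → value = 0.6700
Under algebraic product:
  r | s = a + b − a·b on (0.6700, 0.6200) = 0.8746
  ~r = 1 − 0.6700 = 0.3300
  p | r = a + b − a·b on (0.7400, 0.6700) = 0.9142
  ~r & (p | r) = a·b on (0.3300, 0.9142) = 0.3017
  (r | s) | (~r & (p | r)) = a + b − a·b on (0.8746, 0.3017) = 0.9124
  → value = 0.9124
|0.6700 − 0.9124| = 0.242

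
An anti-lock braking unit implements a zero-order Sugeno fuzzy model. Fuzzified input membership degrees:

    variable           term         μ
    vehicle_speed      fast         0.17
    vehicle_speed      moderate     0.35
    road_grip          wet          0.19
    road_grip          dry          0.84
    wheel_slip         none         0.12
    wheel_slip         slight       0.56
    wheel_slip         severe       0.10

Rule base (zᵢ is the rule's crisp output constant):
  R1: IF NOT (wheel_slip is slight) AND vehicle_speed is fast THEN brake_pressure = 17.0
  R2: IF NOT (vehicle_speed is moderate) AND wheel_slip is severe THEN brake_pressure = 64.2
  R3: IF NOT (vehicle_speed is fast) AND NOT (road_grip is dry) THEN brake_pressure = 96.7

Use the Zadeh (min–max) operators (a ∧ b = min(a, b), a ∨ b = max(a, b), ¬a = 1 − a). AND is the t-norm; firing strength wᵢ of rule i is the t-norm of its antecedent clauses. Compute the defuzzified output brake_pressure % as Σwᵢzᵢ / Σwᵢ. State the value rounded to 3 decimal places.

R1 (z=17.0): ¬slight=1−0.56=0.44, fast=0.17; AND[min(a, b)] → w = 0.17
R2 (z=64.2): ¬moderate=1−0.35=0.65, severe=0.10; AND[min(a, b)] → w = 0.10
R3 (z=96.7): ¬fast=1−0.17=0.83, ¬dry=1−0.84=0.16; AND[min(a, b)] → w = 0.16
Weighted average = (0.17·17.0 + 0.10·64.2 + 0.16·96.7) / (0.17 + 0.10 + 0.16)
  = 24.7820 / 0.4300 = 57.633

57.633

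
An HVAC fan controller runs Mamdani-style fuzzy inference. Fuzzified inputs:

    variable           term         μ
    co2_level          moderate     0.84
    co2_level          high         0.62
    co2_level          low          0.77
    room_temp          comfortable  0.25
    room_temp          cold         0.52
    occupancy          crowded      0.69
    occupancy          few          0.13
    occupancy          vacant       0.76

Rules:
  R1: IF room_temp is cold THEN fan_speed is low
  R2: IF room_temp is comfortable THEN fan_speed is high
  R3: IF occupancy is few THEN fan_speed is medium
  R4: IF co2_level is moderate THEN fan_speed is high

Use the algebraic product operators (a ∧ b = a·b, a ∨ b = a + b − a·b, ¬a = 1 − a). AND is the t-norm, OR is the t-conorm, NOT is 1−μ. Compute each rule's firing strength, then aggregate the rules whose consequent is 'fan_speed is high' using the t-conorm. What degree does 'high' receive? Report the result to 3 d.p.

0.880

R1: cold=0.52 → w = 0.5200
R2: comfortable=0.25 → w = 0.2500
R3: few=0.13 → w = 0.1300
R4: moderate=0.84 → w = 0.8400
Rules with consequent 'high': {R2, R4} → strengths 0.2500, 0.8400
Aggregate via t-conorm [a + b − a·b]: 0.8800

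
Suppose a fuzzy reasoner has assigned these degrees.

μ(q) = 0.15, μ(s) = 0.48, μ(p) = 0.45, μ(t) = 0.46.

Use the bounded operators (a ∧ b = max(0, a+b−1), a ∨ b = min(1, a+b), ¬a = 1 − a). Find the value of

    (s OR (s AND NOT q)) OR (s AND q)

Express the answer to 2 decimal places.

0.81

NOT q = 1 − 0.15 = 0.85
s AND NOT q = max(0, a+b−1) on (0.48, 0.85) = 0.33
s OR (s AND NOT q) = min(1, a+b) on (0.48, 0.33) = 0.81
s AND q = max(0, a+b−1) on (0.48, 0.15) = 0.00
(s OR (s AND NOT q)) OR (s AND q) = min(1, a+b) on (0.81, 0.00) = 0.81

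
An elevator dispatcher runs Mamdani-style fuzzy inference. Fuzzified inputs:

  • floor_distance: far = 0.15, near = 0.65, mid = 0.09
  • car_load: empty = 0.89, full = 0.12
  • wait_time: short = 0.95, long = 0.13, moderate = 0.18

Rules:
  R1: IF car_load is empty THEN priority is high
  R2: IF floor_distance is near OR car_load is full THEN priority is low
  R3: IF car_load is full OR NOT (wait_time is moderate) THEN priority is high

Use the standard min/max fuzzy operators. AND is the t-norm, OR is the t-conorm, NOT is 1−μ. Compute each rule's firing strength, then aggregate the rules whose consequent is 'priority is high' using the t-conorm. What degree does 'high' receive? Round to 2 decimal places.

R1: empty=0.89 → w = 0.89
R2: near=0.65, full=0.12; OR[max(a, b)] → w = 0.65
R3: full=0.12, ¬moderate=1−0.18=0.82; OR[max(a, b)] → w = 0.82
Rules with consequent 'high': {R1, R3} → strengths 0.89, 0.82
Aggregate via t-conorm [max(a, b)]: 0.89

0.89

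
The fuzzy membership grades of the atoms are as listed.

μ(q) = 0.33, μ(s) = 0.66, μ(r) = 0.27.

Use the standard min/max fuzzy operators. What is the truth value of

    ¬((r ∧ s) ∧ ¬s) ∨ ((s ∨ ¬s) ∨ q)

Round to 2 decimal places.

r ∧ s = min(a, b) on (0.27, 0.66) = 0.27
¬s = 1 − 0.66 = 0.34
(r ∧ s) ∧ ¬s = min(a, b) on (0.27, 0.34) = 0.27
¬((r ∧ s) ∧ ¬s) = 1 − 0.27 = 0.73
¬s = 1 − 0.66 = 0.34
s ∨ ¬s = max(a, b) on (0.66, 0.34) = 0.66
(s ∨ ¬s) ∨ q = max(a, b) on (0.66, 0.33) = 0.66
¬((r ∧ s) ∧ ¬s) ∨ ((s ∨ ¬s) ∨ q) = max(a, b) on (0.73, 0.66) = 0.73

0.73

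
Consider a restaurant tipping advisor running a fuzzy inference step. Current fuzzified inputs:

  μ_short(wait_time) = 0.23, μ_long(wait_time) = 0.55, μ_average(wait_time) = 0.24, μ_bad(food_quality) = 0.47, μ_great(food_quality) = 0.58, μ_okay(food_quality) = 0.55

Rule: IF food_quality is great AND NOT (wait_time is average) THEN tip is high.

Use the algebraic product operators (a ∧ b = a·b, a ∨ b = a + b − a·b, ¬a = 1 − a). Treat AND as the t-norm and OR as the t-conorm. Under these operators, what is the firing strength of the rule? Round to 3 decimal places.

firing strength: great=0.58, ¬average=1−0.24=0.76; AND[a·b] → w = 0.4408

0.441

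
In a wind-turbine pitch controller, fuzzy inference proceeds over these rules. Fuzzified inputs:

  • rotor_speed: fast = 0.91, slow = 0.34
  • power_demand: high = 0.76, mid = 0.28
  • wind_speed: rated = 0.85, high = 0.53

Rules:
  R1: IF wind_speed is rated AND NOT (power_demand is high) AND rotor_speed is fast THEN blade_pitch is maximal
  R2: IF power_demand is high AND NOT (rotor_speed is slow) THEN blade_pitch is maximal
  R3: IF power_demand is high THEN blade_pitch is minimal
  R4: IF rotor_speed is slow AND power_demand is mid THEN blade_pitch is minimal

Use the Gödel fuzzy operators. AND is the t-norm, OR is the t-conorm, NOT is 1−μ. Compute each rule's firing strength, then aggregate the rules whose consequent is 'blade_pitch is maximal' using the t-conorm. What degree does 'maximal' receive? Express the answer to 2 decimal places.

0.66

R1: rated=0.85, ¬high=1−0.76=0.24, fast=0.91; AND[min(a, b)] → w = 0.24
R2: high=0.76, ¬slow=1−0.34=0.66; AND[min(a, b)] → w = 0.66
R3: high=0.76 → w = 0.76
R4: slow=0.34, mid=0.28; AND[min(a, b)] → w = 0.28
Rules with consequent 'maximal': {R1, R2} → strengths 0.24, 0.66
Aggregate via t-conorm [max(a, b)]: 0.66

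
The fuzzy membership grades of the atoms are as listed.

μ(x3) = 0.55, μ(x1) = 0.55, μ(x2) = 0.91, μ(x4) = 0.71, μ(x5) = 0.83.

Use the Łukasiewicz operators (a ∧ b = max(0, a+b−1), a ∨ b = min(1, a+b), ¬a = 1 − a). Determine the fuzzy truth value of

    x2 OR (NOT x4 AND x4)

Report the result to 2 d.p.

NOT x4 = 1 − 0.71 = 0.29
NOT x4 AND x4 = max(0, a+b−1) on (0.29, 0.71) = 0.00
x2 OR (NOT x4 AND x4) = min(1, a+b) on (0.91, 0.00) = 0.91

0.91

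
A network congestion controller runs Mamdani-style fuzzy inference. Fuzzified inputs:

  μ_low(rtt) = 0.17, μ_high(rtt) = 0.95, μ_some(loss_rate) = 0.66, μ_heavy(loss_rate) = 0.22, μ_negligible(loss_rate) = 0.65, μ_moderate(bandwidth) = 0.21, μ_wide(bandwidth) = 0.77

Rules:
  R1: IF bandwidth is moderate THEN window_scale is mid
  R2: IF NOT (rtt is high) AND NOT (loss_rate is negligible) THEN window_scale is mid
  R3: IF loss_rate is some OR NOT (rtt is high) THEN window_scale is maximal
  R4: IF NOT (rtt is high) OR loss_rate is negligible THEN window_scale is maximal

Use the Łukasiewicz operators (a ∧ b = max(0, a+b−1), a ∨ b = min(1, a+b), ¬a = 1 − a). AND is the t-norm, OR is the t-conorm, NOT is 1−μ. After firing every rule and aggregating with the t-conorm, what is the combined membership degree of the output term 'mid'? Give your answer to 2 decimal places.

R1: moderate=0.21 → w = 0.21
R2: ¬high=1−0.95=0.05, ¬negligible=1−0.65=0.35; AND[max(0, a+b−1)] → w = 0.00
R3: some=0.66, ¬high=1−0.95=0.05; OR[min(1, a+b)] → w = 0.71
R4: ¬high=1−0.95=0.05, negligible=0.65; OR[min(1, a+b)] → w = 0.70
Rules with consequent 'mid': {R1, R2} → strengths 0.21, 0.00
Aggregate via t-conorm [min(1, a+b)]: 0.21

0.21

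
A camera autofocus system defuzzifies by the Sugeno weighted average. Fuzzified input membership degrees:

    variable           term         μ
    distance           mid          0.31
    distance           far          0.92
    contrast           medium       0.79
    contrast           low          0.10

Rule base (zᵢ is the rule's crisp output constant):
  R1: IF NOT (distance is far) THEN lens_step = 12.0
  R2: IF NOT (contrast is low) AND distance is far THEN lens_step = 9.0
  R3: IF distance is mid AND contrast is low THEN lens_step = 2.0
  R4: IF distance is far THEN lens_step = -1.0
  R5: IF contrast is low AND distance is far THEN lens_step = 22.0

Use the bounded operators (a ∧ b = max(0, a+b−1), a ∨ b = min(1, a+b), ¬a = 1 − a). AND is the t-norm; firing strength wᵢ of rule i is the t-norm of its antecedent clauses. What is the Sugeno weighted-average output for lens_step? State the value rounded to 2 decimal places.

4.27

R1 (z=12.0): ¬far=1−0.92=0.08 → w = 0.08
R2 (z=9.0): ¬low=1−0.10=0.90, far=0.92; AND[max(0, a+b−1)] → w = 0.82
R3 (z=2.0): mid=0.31, low=0.10; AND[max(0, a+b−1)] → w = 0.00
R4 (z=-1.0): far=0.92 → w = 0.92
R5 (z=22.0): low=0.10, far=0.92; AND[max(0, a+b−1)] → w = 0.02
Weighted average = (0.08·12.0 + 0.82·9.0 + 0.00·2.0 + 0.92·-1.0 + 0.02·22.0) / (0.08 + 0.82 + 0.00 + 0.92 + 0.02)
  = 7.8600 / 1.8400 = 4.27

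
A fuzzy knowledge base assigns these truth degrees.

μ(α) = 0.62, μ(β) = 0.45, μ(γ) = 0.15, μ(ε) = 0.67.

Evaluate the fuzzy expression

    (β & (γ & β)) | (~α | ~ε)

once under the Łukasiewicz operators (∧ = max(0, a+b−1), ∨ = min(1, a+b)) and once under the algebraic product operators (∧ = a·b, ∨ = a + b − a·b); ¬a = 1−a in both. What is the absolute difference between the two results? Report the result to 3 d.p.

Under Łukasiewicz:
  γ & β = max(0, a+b−1) on (0.15, 0.45) = 0.00
  β & (γ & β) = max(0, a+b−1) on (0.45, 0.00) = 0.00
  ~α = 1 − 0.62 = 0.38
  ~ε = 1 − 0.67 = 0.33
  ~α | ~ε = min(1, a+b) on (0.38, 0.33) = 0.71
  (β & (γ & β)) | (~α | ~ε) = min(1, a+b) on (0.00, 0.71) = 0.71
  → value = 0.7100
Under algebraic product:
  γ & β = a·b on (0.1500, 0.4500) = 0.0675
  β & (γ & β) = a·b on (0.4500, 0.0675) = 0.0304
  ~α = 1 − 0.6200 = 0.3800
  ~ε = 1 − 0.6700 = 0.3300
  ~α | ~ε = a + b − a·b on (0.3800, 0.3300) = 0.5846
  (β & (γ & β)) | (~α | ~ε) = a + b − a·b on (0.0304, 0.5846) = 0.5972
  → value = 0.5972
|0.7100 − 0.5972| = 0.113

0.113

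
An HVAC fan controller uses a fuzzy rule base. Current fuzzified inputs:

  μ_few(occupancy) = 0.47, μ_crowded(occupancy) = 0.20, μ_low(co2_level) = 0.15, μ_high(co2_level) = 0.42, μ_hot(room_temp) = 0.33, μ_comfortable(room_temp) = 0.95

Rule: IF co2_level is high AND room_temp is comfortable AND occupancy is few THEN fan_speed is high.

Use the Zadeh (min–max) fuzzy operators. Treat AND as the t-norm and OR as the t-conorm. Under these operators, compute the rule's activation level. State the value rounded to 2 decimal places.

0.42

firing strength: high=0.42, comfortable=0.95, few=0.47; AND[min(a, b)] → w = 0.42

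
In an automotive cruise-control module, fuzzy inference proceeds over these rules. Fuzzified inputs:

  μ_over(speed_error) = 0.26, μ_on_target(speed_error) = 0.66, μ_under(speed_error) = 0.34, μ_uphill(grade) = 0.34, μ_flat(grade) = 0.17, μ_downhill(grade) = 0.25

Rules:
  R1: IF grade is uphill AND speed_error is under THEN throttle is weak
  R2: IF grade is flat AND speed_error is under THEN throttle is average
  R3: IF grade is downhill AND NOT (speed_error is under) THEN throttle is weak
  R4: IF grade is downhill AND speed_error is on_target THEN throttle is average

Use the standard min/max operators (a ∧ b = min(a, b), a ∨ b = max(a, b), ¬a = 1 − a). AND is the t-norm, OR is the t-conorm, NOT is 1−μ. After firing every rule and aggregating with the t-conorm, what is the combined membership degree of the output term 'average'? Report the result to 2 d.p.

0.25

R1: uphill=0.34, under=0.34; AND[min(a, b)] → w = 0.34
R2: flat=0.17, under=0.34; AND[min(a, b)] → w = 0.17
R3: downhill=0.25, ¬under=1−0.34=0.66; AND[min(a, b)] → w = 0.25
R4: downhill=0.25, on_target=0.66; AND[min(a, b)] → w = 0.25
Rules with consequent 'average': {R2, R4} → strengths 0.17, 0.25
Aggregate via t-conorm [max(a, b)]: 0.25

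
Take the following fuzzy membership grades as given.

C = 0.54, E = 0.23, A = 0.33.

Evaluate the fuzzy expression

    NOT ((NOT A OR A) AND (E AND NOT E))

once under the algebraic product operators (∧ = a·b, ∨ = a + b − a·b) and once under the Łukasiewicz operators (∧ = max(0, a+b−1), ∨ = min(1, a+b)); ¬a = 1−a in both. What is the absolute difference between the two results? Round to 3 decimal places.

Under algebraic product:
  NOT A = 1 − 0.3300 = 0.6700
  NOT A OR A = a + b − a·b on (0.6700, 0.3300) = 0.7789
  NOT E = 1 − 0.2300 = 0.7700
  E AND NOT E = a·b on (0.2300, 0.7700) = 0.1771
  (NOT A OR A) AND (E AND NOT E) = a·b on (0.7789, 0.1771) = 0.1379
  NOT ((NOT A OR A) AND (E AND NOT E)) = 1 − 0.1379 = 0.8621
  → value = 0.8621
Under Łukasiewicz:
  NOT A = 1 − 0.33 = 0.67
  NOT A OR A = min(1, a+b) on (0.67, 0.33) = 1.00
  NOT E = 1 − 0.23 = 0.77
  E AND NOT E = max(0, a+b−1) on (0.23, 0.77) = 0.00
  (NOT A OR A) AND (E AND NOT E) = max(0, a+b−1) on (1.00, 0.00) = 0.00
  NOT ((NOT A OR A) AND (E AND NOT E)) = 1 − 0.00 = 1.00
  → value = 1.0000
|0.8621 − 1.0000| = 0.138

0.138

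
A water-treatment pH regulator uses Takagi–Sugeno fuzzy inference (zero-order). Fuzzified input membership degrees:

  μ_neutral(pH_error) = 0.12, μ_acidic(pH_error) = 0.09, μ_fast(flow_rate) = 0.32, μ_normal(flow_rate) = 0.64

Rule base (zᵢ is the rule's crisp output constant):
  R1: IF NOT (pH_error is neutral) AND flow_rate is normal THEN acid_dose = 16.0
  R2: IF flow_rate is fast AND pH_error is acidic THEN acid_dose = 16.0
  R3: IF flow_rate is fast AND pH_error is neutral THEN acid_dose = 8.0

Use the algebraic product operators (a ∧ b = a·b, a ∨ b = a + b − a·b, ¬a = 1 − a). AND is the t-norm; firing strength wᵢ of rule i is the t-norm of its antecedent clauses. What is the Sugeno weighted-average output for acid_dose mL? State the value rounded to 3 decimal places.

15.513

R1 (z=16.0): ¬neutral=1−0.12=0.88, normal=0.64; AND[a·b] → w = 0.5632
R2 (z=16.0): fast=0.32, acidic=0.09; AND[a·b] → w = 0.0288
R3 (z=8.0): fast=0.32, neutral=0.12; AND[a·b] → w = 0.0384
Weighted average = (0.5632·16.0 + 0.0288·16.0 + 0.0384·8.0) / (0.5632 + 0.0288 + 0.0384)
  = 9.7792 / 0.6304 = 15.513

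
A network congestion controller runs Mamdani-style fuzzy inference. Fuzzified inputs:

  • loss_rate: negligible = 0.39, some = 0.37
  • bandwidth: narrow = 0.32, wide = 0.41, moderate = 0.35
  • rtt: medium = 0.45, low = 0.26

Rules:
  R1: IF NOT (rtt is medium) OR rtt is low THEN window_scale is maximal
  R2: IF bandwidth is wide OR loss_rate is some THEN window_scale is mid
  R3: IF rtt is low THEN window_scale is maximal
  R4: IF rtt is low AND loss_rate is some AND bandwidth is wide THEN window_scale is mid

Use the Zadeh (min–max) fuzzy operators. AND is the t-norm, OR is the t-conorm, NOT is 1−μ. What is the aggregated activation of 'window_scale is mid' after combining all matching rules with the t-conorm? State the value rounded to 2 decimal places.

0.41

R1: ¬medium=1−0.45=0.55, low=0.26; OR[max(a, b)] → w = 0.55
R2: wide=0.41, some=0.37; OR[max(a, b)] → w = 0.41
R3: low=0.26 → w = 0.26
R4: low=0.26, some=0.37, wide=0.41; AND[min(a, b)] → w = 0.26
Rules with consequent 'mid': {R2, R4} → strengths 0.41, 0.26
Aggregate via t-conorm [max(a, b)]: 0.41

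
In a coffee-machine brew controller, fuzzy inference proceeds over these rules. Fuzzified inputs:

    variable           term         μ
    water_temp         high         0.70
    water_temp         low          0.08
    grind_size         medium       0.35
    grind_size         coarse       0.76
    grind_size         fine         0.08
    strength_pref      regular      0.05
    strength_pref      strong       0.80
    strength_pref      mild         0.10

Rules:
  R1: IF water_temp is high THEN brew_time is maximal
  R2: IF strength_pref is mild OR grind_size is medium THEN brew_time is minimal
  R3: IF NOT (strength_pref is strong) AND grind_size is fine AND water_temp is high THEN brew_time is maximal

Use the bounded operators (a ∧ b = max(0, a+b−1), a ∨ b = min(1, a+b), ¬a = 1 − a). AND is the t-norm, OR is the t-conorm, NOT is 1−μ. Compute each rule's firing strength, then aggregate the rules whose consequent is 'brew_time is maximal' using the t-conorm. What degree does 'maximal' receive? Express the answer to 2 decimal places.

R1: high=0.70 → w = 0.70
R2: mild=0.10, medium=0.35; OR[min(1, a+b)] → w = 0.45
R3: ¬strong=1−0.80=0.20, fine=0.08, high=0.70; AND[max(0, a+b−1)] → w = 0.00
Rules with consequent 'maximal': {R1, R3} → strengths 0.70, 0.00
Aggregate via t-conorm [min(1, a+b)]: 0.70

0.70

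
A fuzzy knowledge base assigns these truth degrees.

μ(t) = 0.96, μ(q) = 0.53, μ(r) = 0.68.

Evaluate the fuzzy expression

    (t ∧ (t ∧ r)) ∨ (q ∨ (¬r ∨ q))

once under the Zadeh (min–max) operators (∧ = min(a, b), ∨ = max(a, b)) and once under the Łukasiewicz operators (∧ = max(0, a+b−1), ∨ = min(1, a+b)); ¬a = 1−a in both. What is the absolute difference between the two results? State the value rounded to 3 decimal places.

Under Zadeh (min–max):
  t ∧ r = min(a, b) on (0.96, 0.68) = 0.68
  t ∧ (t ∧ r) = min(a, b) on (0.96, 0.68) = 0.68
  ¬r = 1 − 0.68 = 0.32
  ¬r ∨ q = max(a, b) on (0.32, 0.53) = 0.53
  q ∨ (¬r ∨ q) = max(a, b) on (0.53, 0.53) = 0.53
  (t ∧ (t ∧ r)) ∨ (q ∨ (¬r ∨ q)) = max(a, b) on (0.68, 0.53) = 0.68
  → value = 0.6800
Under Łukasiewicz:
  t ∧ r = max(0, a+b−1) on (0.96, 0.68) = 0.64
  t ∧ (t ∧ r) = max(0, a+b−1) on (0.96, 0.64) = 0.60
  ¬r = 1 − 0.68 = 0.32
  ¬r ∨ q = min(1, a+b) on (0.32, 0.53) = 0.85
  q ∨ (¬r ∨ q) = min(1, a+b) on (0.53, 0.85) = 1.00
  (t ∧ (t ∧ r)) ∨ (q ∨ (¬r ∨ q)) = min(1, a+b) on (0.60, 1.00) = 1.00
  → value = 1.0000
|0.6800 − 1.0000| = 0.320

0.320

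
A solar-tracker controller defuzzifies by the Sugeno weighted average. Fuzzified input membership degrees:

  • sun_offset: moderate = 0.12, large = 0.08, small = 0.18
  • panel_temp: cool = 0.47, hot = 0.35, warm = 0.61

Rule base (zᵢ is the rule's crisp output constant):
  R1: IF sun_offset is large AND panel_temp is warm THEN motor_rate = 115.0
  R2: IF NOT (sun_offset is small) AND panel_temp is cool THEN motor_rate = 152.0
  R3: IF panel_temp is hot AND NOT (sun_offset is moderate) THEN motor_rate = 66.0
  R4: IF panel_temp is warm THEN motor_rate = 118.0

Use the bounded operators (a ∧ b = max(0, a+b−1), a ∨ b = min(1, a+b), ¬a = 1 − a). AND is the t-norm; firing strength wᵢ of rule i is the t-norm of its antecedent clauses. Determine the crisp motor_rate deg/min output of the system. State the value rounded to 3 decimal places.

R1 (z=115.0): large=0.08, warm=0.61; AND[max(0, a+b−1)] → w = 0.00
R2 (z=152.0): ¬small=1−0.18=0.82, cool=0.47; AND[max(0, a+b−1)] → w = 0.29
R3 (z=66.0): hot=0.35, ¬moderate=1−0.12=0.88; AND[max(0, a+b−1)] → w = 0.23
R4 (z=118.0): warm=0.61 → w = 0.61
Weighted average = (0.00·115.0 + 0.29·152.0 + 0.23·66.0 + 0.61·118.0) / (0.00 + 0.29 + 0.23 + 0.61)
  = 131.2400 / 1.1300 = 116.142

116.142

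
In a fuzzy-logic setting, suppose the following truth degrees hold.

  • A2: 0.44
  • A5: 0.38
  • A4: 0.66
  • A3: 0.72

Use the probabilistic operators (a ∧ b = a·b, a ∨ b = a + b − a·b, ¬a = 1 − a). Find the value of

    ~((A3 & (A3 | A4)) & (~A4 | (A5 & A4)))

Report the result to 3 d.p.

0.671

A3 | A4 = a + b − a·b on (0.7200, 0.6600) = 0.9048
A3 & (A3 | A4) = a·b on (0.7200, 0.9048) = 0.6515
~A4 = 1 − 0.6600 = 0.3400
A5 & A4 = a·b on (0.3800, 0.6600) = 0.2508
~A4 | (A5 & A4) = a + b − a·b on (0.3400, 0.2508) = 0.5055
(A3 & (A3 | A4)) & (~A4 | (A5 & A4)) = a·b on (0.6515, 0.5055) = 0.3293
~((A3 & (A3 | A4)) & (~A4 | (A5 & A4))) = 1 − 0.3293 = 0.6707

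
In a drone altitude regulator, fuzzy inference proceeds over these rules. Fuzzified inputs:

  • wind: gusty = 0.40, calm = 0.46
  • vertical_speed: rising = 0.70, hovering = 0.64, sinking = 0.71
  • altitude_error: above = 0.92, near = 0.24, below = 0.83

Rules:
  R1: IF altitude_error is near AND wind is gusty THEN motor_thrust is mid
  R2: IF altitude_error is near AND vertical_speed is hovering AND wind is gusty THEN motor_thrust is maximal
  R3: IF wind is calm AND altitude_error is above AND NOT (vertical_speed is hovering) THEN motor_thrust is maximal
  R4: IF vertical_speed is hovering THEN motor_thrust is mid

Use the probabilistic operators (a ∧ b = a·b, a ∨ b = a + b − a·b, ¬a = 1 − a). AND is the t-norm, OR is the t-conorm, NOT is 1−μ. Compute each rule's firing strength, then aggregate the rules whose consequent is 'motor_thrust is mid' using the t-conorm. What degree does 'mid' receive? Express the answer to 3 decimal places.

0.675

R1: near=0.24, gusty=0.40; AND[a·b] → w = 0.0960
R2: near=0.24, hovering=0.64, gusty=0.40; AND[a·b] → w = 0.0614
R3: calm=0.46, above=0.92, ¬hovering=1−0.64=0.36; AND[a·b] → w = 0.1524
R4: hovering=0.64 → w = 0.6400
Rules with consequent 'mid': {R1, R4} → strengths 0.0960, 0.6400
Aggregate via t-conorm [a + b − a·b]: 0.6746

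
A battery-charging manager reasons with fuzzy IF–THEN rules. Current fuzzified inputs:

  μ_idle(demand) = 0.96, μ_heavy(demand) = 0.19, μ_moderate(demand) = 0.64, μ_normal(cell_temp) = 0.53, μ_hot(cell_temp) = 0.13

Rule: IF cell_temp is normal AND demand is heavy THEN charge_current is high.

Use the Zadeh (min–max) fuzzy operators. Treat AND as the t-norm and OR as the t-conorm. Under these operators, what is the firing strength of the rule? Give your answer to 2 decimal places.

0.19

firing strength: normal=0.53, heavy=0.19; AND[min(a, b)] → w = 0.19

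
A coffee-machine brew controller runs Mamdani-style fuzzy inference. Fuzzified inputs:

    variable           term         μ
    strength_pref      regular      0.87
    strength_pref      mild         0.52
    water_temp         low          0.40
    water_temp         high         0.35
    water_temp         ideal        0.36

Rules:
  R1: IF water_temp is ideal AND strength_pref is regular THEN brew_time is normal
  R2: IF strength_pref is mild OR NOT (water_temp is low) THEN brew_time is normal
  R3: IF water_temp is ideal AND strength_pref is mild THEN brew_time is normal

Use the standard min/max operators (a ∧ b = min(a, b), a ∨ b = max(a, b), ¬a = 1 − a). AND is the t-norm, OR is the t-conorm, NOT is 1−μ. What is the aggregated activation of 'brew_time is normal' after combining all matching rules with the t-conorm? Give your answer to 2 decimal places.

R1: ideal=0.36, regular=0.87; AND[min(a, b)] → w = 0.36
R2: mild=0.52, ¬low=1−0.40=0.60; OR[max(a, b)] → w = 0.60
R3: ideal=0.36, mild=0.52; AND[min(a, b)] → w = 0.36
Rules with consequent 'normal': {R1, R2, R3} → strengths 0.36, 0.60, 0.36
Aggregate via t-conorm [max(a, b)]: 0.60

0.60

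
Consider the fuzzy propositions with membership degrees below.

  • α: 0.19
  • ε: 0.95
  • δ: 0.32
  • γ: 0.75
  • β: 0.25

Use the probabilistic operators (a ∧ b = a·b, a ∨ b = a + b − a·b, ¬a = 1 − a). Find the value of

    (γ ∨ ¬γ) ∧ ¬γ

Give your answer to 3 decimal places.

¬γ = 1 − 0.7500 = 0.2500
γ ∨ ¬γ = a + b − a·b on (0.7500, 0.2500) = 0.8125
¬γ = 1 − 0.7500 = 0.2500
(γ ∨ ¬γ) ∧ ¬γ = a·b on (0.8125, 0.2500) = 0.2031

0.203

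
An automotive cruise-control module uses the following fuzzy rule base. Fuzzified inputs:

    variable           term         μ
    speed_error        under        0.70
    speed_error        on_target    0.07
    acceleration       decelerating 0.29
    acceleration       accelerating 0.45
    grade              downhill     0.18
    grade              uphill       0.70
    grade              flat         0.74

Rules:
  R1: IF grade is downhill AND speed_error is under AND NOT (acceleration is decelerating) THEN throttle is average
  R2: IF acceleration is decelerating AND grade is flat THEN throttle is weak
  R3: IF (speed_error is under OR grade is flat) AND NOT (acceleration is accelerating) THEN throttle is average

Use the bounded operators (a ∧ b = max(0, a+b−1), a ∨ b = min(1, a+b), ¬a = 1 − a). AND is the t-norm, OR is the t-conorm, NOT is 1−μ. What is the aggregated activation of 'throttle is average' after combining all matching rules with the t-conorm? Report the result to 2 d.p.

0.55

R1: downhill=0.18, under=0.70, ¬decelerating=1−0.29=0.71; AND[max(0, a+b−1)] → w = 0.00
R2: decelerating=0.29, flat=0.74; AND[max(0, a+b−1)] → w = 0.03
R3: (under=0.70 OR flat=0.74) = 1.00; AND[max(0, a+b−1)] with ¬accelerating=1−0.45=0.55 → w = 0.55
Rules with consequent 'average': {R1, R3} → strengths 0.00, 0.55
Aggregate via t-conorm [min(1, a+b)]: 0.55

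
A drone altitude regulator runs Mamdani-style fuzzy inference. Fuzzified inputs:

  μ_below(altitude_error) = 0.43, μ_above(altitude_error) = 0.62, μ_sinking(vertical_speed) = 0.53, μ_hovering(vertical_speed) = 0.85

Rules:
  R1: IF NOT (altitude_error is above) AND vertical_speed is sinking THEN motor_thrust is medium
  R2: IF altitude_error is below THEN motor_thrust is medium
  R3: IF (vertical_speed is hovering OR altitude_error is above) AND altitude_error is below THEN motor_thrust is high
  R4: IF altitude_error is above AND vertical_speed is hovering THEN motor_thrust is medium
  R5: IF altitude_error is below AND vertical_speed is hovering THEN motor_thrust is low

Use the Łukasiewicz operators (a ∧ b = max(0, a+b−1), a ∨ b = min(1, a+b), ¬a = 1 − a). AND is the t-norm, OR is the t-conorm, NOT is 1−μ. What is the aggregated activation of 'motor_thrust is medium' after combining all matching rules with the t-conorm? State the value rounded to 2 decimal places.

0.90

R1: ¬above=1−0.62=0.38, sinking=0.53; AND[max(0, a+b−1)] → w = 0.00
R2: below=0.43 → w = 0.43
R3: (hovering=0.85 OR above=0.62) = 1.00; AND[max(0, a+b−1)] with below=0.43 → w = 0.43
R4: above=0.62, hovering=0.85; AND[max(0, a+b−1)] → w = 0.47
R5: below=0.43, hovering=0.85; AND[max(0, a+b−1)] → w = 0.28
Rules with consequent 'medium': {R1, R2, R4} → strengths 0.00, 0.43, 0.47
Aggregate via t-conorm [min(1, a+b)]: 0.90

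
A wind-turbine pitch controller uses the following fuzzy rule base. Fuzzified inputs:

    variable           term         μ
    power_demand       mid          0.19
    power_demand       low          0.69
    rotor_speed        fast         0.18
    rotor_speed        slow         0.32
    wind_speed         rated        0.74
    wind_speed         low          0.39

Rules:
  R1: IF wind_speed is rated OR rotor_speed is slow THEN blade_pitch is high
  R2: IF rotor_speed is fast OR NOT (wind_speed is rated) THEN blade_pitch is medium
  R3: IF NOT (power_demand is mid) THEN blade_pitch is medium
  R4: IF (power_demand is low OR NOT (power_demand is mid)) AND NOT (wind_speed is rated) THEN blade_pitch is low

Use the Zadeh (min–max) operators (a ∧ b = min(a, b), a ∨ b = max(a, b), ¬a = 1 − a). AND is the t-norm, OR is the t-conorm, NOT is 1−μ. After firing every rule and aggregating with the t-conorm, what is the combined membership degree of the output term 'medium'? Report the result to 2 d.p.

0.81

R1: rated=0.74, slow=0.32; OR[max(a, b)] → w = 0.74
R2: fast=0.18, ¬rated=1−0.74=0.26; OR[max(a, b)] → w = 0.26
R3: ¬mid=1−0.19=0.81 → w = 0.81
R4: (low=0.69 OR ¬mid=1−0.19=0.81) = 0.81; AND[min(a, b)] with ¬rated=1−0.74=0.26 → w = 0.26
Rules with consequent 'medium': {R2, R3} → strengths 0.26, 0.81
Aggregate via t-conorm [max(a, b)]: 0.81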